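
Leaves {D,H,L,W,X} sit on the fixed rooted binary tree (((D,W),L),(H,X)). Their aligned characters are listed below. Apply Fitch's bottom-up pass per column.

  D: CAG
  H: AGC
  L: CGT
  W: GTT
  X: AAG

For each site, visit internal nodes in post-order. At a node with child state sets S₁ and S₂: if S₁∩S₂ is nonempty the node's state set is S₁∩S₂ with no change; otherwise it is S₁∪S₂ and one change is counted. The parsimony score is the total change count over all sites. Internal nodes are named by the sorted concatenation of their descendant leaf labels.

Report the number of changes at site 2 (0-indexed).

DW@0: {C} ∪ {G} = {C,G} (union, +1)
DLW@0: {C,G} ∩ {C} = {C} (intersection, +0)
HX@0: {A} ∩ {A} = {A} (intersection, +0)
DHLWX@0: {C} ∪ {A} = {A,C} (union, +1)
DW@1: {A} ∪ {T} = {A,T} (union, +1)
DLW@1: {A,T} ∪ {G} = {A,G,T} (union, +1)
HX@1: {G} ∪ {A} = {A,G} (union, +1)
DHLWX@1: {A,G,T} ∩ {A,G} = {A,G} (intersection, +0)
DW@2: {G} ∪ {T} = {G,T} (union, +1)
DLW@2: {G,T} ∩ {T} = {T} (intersection, +0)
HX@2: {C} ∪ {G} = {C,G} (union, +1)
DHLWX@2: {T} ∪ {C,G} = {C,G,T} (union, +1)
per-site changes: [2, 3, 3]; total = 8

3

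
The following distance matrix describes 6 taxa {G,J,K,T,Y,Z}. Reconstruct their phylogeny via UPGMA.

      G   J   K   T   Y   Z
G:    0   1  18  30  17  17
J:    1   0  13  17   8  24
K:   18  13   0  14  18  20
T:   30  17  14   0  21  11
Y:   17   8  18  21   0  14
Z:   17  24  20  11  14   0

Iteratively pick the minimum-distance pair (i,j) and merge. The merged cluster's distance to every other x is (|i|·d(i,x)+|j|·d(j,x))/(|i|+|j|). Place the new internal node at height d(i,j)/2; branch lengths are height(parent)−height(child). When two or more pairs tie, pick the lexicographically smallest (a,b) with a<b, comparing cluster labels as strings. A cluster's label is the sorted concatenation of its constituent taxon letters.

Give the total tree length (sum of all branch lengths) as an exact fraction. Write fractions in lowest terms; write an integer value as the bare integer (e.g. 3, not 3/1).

iteration 1: select G,J (d=1); attach at lengths (1/2, 1/2); label the merged cluster GJ
  updated: d(GJ,K)=31/2, d(GJ,T)=47/2, d(GJ,Y)=25/2, d(GJ,Z)=41/2
iteration 2: select T,Z (d=11); attach at lengths (11/2, 11/2); label the merged cluster TZ
  updated: d(GJ,TZ)=22, d(K,TZ)=17, d(TZ,Y)=35/2
iteration 3: select GJ,Y (d=25/2); attach at lengths (23/4, 25/4); label the merged cluster GJY
  updated: d(GJY,K)=49/3, d(GJY,TZ)=41/2
iteration 4: select GJY,K (d=49/3); attach at lengths (23/12, 49/6); label the merged cluster GJKY
  updated: d(GJKY,TZ)=157/8
iteration 5: select GJKY,TZ (d=157/8); attach at lengths (79/48, 69/16); label the merged cluster GJKTYZ
final tree: ((((G:1/2,J:1/2):23/4,Y:25/4):23/12,K:49/6):79/48,(T:11/2,Z:11/2):69/16)
total length: 961/24

961/24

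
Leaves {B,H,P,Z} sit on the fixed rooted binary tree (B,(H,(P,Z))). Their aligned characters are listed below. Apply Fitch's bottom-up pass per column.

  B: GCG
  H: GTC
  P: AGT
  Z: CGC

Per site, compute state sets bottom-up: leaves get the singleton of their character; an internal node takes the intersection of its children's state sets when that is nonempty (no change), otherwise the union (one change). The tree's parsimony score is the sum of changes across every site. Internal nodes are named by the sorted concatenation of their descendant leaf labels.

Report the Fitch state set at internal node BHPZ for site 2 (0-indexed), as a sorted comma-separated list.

site 0, node PZ: P={A} ∪ Z={C} → {A,C} (+1)
site 0, node HPZ: H={G} ∪ PZ={A,C} → {A,C,G} (+1)
site 0, node BHPZ: B={G} ∩ HPZ={A,C,G} → {G} (+0)
site 1, node PZ: P={G} ∩ Z={G} → {G} (+0)
site 1, node HPZ: H={T} ∪ PZ={G} → {G,T} (+1)
site 1, node BHPZ: B={C} ∪ HPZ={G,T} → {C,G,T} (+1)
site 2, node PZ: P={T} ∪ Z={C} → {C,T} (+1)
site 2, node HPZ: H={C} ∩ PZ={C,T} → {C} (+0)
site 2, node BHPZ: B={G} ∪ HPZ={C} → {C,G} (+1)
per-site changes: [2, 2, 2]; total = 6

C,G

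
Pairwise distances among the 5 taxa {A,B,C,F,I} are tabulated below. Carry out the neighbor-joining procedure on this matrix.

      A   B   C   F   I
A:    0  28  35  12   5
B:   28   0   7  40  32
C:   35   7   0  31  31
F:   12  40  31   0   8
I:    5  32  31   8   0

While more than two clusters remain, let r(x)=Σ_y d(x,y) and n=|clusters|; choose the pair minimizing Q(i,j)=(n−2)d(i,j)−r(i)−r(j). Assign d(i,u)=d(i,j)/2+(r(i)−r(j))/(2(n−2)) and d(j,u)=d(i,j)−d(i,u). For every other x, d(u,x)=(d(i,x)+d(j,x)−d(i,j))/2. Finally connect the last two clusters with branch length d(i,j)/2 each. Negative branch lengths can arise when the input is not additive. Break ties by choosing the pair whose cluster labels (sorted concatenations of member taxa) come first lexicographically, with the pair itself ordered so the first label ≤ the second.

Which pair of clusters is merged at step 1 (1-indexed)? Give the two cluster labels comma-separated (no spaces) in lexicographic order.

1. join B+C (d=7, Q=-190) ⇒ BC; edges |B|=4, |C|=3
  updated: d(A,BC)=28, d(BC,F)=32, d(BC,I)=28
2. join A+BC (d=28, Q=-77) ⇒ ABC; edges |A|=13/4, |BC|=99/4
  updated: d(ABC,F)=8, d(ABC,I)=5/2
3. join ABC+F (d=8, Q=-37/2) ⇒ ABCF; edges |ABC|=5/4, |F|=27/4
  updated: d(ABCF,I)=5/4
4. join ABCF+I (d=5/4) ⇒ ABCFI; edges |ABCF|=5/8, |I|=5/8
final tree: (((A:13/4,(B:4,C:3):99/4):5/4,F:27/4):5/8,I:5/8)
total length: 177/4

B,C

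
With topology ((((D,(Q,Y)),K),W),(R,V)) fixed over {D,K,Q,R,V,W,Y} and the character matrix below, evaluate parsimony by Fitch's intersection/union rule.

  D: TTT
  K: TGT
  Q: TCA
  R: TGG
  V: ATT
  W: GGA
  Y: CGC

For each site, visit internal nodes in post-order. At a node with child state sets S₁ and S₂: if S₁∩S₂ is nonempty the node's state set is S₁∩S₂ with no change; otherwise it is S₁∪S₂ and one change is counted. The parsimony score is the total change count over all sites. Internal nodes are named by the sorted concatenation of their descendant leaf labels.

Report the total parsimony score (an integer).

QY@0: {T} ∪ {C} = {C,T} (union, +1)
DQY@0: {T} ∩ {C,T} = {T} (intersection, +0)
DKQY@0: {T} ∩ {T} = {T} (intersection, +0)
DKQWY@0: {T} ∪ {G} = {G,T} (union, +1)
RV@0: {T} ∪ {A} = {A,T} (union, +1)
DKQRVWY@0: {G,T} ∩ {A,T} = {T} (intersection, +0)
QY@1: {C} ∪ {G} = {C,G} (union, +1)
DQY@1: {T} ∪ {C,G} = {C,G,T} (union, +1)
DKQY@1: {C,G,T} ∩ {G} = {G} (intersection, +0)
DKQWY@1: {G} ∩ {G} = {G} (intersection, +0)
RV@1: {G} ∪ {T} = {G,T} (union, +1)
DKQRVWY@1: {G} ∩ {G,T} = {G} (intersection, +0)
QY@2: {A} ∪ {C} = {A,C} (union, +1)
DQY@2: {T} ∪ {A,C} = {A,C,T} (union, +1)
DKQY@2: {A,C,T} ∩ {T} = {T} (intersection, +0)
DKQWY@2: {T} ∪ {A} = {A,T} (union, +1)
RV@2: {G} ∪ {T} = {G,T} (union, +1)
DKQRVWY@2: {A,T} ∩ {G,T} = {T} (intersection, +0)
per-site changes: [3, 3, 4]; total = 10

10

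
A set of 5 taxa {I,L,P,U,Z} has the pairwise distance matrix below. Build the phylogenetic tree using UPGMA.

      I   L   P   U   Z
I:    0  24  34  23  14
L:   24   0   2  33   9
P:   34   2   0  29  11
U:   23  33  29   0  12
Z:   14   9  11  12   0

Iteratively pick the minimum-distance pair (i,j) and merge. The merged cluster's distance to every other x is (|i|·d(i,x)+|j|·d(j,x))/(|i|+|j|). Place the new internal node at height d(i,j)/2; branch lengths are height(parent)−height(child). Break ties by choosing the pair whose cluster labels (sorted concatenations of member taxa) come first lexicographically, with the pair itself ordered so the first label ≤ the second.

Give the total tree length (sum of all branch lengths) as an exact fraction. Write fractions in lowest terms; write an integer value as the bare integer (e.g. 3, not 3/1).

251/6

step 1: merge (L,P) at d=2; branch lengths L→1, P→1; new cluster LP
  updated: d(I,LP)=29, d(LP,U)=31, d(LP,Z)=10
step 2: merge (LP,Z) at d=10; branch lengths LP→4, Z→5; new cluster LPZ
  updated: d(I,LPZ)=24, d(LPZ,U)=74/3
step 3: merge (I,U) at d=23; branch lengths I→23/2, U→23/2; new cluster IU
  updated: d(IU,LPZ)=73/3
step 4: merge (IU,LPZ) at d=73/3; branch lengths IU→2/3, LPZ→43/6; new cluster ILPUZ
final tree: ((I:23/2,U:23/2):2/3,((L:1,P:1):4,Z:5):43/6)
total length: 251/6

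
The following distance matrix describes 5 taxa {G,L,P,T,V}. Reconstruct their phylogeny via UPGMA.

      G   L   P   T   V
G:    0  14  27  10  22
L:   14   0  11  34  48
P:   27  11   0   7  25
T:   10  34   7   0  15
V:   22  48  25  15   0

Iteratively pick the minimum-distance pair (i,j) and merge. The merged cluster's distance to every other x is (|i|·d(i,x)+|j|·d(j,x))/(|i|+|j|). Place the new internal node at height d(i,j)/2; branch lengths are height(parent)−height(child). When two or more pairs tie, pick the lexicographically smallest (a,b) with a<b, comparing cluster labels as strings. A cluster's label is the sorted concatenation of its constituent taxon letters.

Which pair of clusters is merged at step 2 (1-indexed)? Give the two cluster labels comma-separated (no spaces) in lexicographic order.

1. join P+T (d=7) ⇒ PT; edges |P|=7/2, |T|=7/2
  updated: d(G,PT)=37/2, d(L,PT)=45/2, d(PT,V)=20
2. join G+L (d=14) ⇒ GL; edges |G|=7, |L|=7
  updated: d(GL,PT)=41/2, d(GL,V)=35
3. join PT+V (d=20) ⇒ PTV; edges |PT|=13/2, |V|=10
  updated: d(GL,PTV)=76/3
4. join GL+PTV (d=76/3) ⇒ GLPTV; edges |GL|=17/3, |PTV|=8/3
final tree: ((G:7,L:7):17/3,((P:7/2,T:7/2):13/2,V:10):8/3)
total length: 275/6

G,L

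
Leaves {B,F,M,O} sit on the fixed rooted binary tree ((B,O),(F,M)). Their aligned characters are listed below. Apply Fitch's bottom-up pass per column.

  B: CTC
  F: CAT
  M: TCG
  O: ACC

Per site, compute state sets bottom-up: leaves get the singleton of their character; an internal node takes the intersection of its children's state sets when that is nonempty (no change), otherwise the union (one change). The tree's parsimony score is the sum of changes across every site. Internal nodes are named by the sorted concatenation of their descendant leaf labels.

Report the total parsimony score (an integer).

[col 0] BO: children B:{C}, O:{A} ∪→ {A,C}; cost 1
[col 0] FM: children F:{C}, M:{T} ∪→ {C,T}; cost 1
[col 0] BFMO: children BO:{A,C}, FM:{C,T} ∩→ {C}; cost 0
[col 1] BO: children B:{T}, O:{C} ∪→ {C,T}; cost 1
[col 1] FM: children F:{A}, M:{C} ∪→ {A,C}; cost 1
[col 1] BFMO: children BO:{C,T}, FM:{A,C} ∩→ {C}; cost 0
[col 2] BO: children B:{C}, O:{C} ∩→ {C}; cost 0
[col 2] FM: children F:{T}, M:{G} ∪→ {G,T}; cost 1
[col 2] BFMO: children BO:{C}, FM:{G,T} ∪→ {C,G,T}; cost 1
per-site changes: [2, 2, 2]; total = 6

6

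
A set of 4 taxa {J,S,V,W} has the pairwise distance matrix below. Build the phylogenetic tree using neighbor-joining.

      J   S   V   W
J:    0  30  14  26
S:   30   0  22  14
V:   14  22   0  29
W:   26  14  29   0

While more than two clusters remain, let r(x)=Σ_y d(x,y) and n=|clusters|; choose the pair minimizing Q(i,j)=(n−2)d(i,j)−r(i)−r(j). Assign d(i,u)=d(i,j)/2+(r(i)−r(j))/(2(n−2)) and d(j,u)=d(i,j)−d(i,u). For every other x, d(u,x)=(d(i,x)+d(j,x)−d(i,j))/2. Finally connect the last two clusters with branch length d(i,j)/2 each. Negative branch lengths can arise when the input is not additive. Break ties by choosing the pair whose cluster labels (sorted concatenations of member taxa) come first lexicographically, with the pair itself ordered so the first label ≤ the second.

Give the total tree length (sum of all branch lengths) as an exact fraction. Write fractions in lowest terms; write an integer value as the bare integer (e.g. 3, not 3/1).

163/4

step 1: merge (J,V) at d=14, Q=-107; branch lengths J→33/4, V→23/4; new cluster JV
  updated: d(JV,S)=19, d(JV,W)=41/2
step 2: merge (JV,S) at d=19, Q=-107/2; branch lengths JV→51/4, S→25/4; new cluster JSV
  updated: d(JSV,W)=31/4
step 3: merge (JSV,W) at d=31/4; branch lengths JSV→31/8, W→31/8; new cluster JSVW
final tree: (((J:33/4,V:23/4):51/4,S:25/4):31/8,W:31/8)
total length: 163/4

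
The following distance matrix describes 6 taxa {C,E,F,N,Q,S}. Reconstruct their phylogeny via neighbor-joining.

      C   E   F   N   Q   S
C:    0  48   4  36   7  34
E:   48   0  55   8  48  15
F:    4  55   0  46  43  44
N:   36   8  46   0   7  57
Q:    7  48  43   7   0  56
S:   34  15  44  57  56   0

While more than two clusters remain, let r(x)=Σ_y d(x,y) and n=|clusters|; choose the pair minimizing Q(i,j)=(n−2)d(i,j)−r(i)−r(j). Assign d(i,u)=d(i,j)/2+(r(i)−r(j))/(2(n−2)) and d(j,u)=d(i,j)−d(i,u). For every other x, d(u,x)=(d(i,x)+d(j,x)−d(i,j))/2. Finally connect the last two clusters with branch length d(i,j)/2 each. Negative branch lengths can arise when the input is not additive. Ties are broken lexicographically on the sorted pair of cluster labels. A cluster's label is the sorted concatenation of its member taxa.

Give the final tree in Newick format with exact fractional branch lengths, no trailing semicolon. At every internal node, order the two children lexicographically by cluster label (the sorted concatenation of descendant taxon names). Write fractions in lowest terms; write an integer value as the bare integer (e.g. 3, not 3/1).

((((C:-85/12,F:133/12):16,(E:7/2,S:23/2):79/4):23/2,N:21/8):35/16,Q:35/16)

step 1: merge (E,S) at d=15, Q=-320; branch lengths E→7/2, S→23/2; new cluster ES
  updated: d(C,ES)=67/2, d(ES,F)=42, d(ES,N)=25, d(ES,Q)=89/2
step 2: merge (C,F) at d=4, Q=-407/2; branch lengths C→-85/12, F→133/12; new cluster CF
  updated: d(CF,ES)=143/4, d(CF,N)=39, d(CF,Q)=23
step 3: merge (CF,ES) at d=143/4, Q=-263/2; branch lengths CF→16, ES→79/4; new cluster CEFS
  updated: d(CEFS,N)=113/8, d(CEFS,Q)=127/8
step 4: merge (CEFS,N) at d=113/8, Q=-37; branch lengths CEFS→23/2, N→21/8; new cluster CEFNS
  updated: d(CEFNS,Q)=35/8
step 5: merge (CEFNS,Q) at d=35/8; branch lengths CEFNS→35/16, Q→35/16; new cluster CEFNQS
final tree: ((((C:-85/12,F:133/12):16,(E:7/2,S:23/2):79/4):23/2,N:21/8):35/16,Q:35/16)
total length: 293/4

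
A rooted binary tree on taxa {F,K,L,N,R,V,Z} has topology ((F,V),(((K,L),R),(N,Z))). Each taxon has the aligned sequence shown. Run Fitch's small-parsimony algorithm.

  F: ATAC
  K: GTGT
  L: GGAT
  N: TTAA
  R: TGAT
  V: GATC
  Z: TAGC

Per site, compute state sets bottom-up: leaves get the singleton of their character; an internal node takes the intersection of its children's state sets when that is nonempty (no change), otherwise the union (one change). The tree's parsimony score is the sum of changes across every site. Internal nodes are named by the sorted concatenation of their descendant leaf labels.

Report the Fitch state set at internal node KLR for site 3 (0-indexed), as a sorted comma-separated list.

[col 0] FV: children F:{A}, V:{G} ∪→ {A,G}; cost 1
[col 0] KL: children K:{G}, L:{G} ∩→ {G}; cost 0
[col 0] KLR: children KL:{G}, R:{T} ∪→ {G,T}; cost 1
[col 0] NZ: children N:{T}, Z:{T} ∩→ {T}; cost 0
[col 0] KLNRZ: children KLR:{G,T}, NZ:{T} ∩→ {T}; cost 0
[col 0] FKLNRVZ: children FV:{A,G}, KLNRZ:{T} ∪→ {A,G,T}; cost 1
[col 1] FV: children F:{T}, V:{A} ∪→ {A,T}; cost 1
[col 1] KL: children K:{T}, L:{G} ∪→ {G,T}; cost 1
[col 1] KLR: children KL:{G,T}, R:{G} ∩→ {G}; cost 0
[col 1] NZ: children N:{T}, Z:{A} ∪→ {A,T}; cost 1
[col 1] KLNRZ: children KLR:{G}, NZ:{A,T} ∪→ {A,G,T}; cost 1
[col 1] FKLNRVZ: children FV:{A,T}, KLNRZ:{A,G,T} ∩→ {A,T}; cost 0
[col 2] FV: children F:{A}, V:{T} ∪→ {A,T}; cost 1
[col 2] KL: children K:{G}, L:{A} ∪→ {A,G}; cost 1
[col 2] KLR: children KL:{A,G}, R:{A} ∩→ {A}; cost 0
[col 2] NZ: children N:{A}, Z:{G} ∪→ {A,G}; cost 1
[col 2] KLNRZ: children KLR:{A}, NZ:{A,G} ∩→ {A}; cost 0
[col 2] FKLNRVZ: children FV:{A,T}, KLNRZ:{A} ∩→ {A}; cost 0
[col 3] FV: children F:{C}, V:{C} ∩→ {C}; cost 0
[col 3] KL: children K:{T}, L:{T} ∩→ {T}; cost 0
[col 3] KLR: children KL:{T}, R:{T} ∩→ {T}; cost 0
[col 3] NZ: children N:{A}, Z:{C} ∪→ {A,C}; cost 1
[col 3] KLNRZ: children KLR:{T}, NZ:{A,C} ∪→ {A,C,T}; cost 1
[col 3] FKLNRVZ: children FV:{C}, KLNRZ:{A,C,T} ∩→ {C}; cost 0
per-site changes: [3, 4, 3, 2]; total = 12

T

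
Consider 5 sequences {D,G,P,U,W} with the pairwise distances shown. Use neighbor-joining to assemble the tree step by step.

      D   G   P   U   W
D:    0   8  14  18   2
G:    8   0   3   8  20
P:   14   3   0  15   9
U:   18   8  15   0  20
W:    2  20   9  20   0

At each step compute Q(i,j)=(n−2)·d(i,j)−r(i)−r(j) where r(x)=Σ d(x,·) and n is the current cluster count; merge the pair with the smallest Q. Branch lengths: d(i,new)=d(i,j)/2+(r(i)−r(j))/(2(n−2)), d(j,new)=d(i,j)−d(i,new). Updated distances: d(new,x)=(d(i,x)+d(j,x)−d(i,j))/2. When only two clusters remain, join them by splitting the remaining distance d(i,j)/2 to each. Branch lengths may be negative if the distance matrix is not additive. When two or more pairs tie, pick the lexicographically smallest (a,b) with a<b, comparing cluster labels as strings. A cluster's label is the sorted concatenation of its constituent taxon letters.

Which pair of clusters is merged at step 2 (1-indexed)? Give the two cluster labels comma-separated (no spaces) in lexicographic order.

step 1: merge (D,W) at d=2, Q=-87; branch lengths D→-1/2, W→5/2; new cluster DW
  updated: d(DW,G)=13, d(DW,P)=21/2, d(DW,U)=18
step 2: merge (DW,P) at d=21/2, Q=-49; branch lengths DW→17/2, P→2; new cluster DPW
  updated: d(DPW,G)=11/4, d(DPW,U)=45/4
step 3: merge (DPW,G) at d=11/4, Q=-22; branch lengths DPW→3, G→-1/4; new cluster DGPW
  updated: d(DGPW,U)=33/4
step 4: merge (DGPW,U) at d=33/4; branch lengths DGPW→33/8, U→33/8; new cluster DGPUW
final tree: ((((D:-1/2,W:5/2):17/2,P:2):3,G:-1/4):33/8,U:33/8)
total length: 47/2

DW,P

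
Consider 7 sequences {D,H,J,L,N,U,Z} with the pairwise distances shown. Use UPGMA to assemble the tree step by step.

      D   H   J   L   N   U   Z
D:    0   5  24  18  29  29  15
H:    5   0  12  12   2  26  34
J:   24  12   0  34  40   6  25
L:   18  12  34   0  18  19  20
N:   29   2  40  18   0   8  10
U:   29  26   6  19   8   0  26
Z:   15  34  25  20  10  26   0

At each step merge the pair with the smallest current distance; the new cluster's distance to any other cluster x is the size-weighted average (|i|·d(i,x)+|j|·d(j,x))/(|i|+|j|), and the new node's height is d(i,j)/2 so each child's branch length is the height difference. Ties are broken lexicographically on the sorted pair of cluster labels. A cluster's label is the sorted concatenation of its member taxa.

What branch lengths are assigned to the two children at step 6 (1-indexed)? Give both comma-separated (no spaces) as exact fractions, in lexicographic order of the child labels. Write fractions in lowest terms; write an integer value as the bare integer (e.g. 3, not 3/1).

1. join H+N (d=2) ⇒ HN; edges |H|=1, |N|=1
  updated: d(D,HN)=17, d(HN,J)=26, d(HN,L)=15, d(HN,U)=17, d(HN,Z)=22
2. join J+U (d=6) ⇒ JU; edges |J|=3, |U|=3
  updated: d(D,JU)=53/2, d(HN,JU)=43/2, d(JU,L)=53/2, d(JU,Z)=51/2
3. join D+Z (d=15) ⇒ DZ; edges |D|=15/2, |Z|=15/2
  updated: d(DZ,HN)=39/2, d(DZ,JU)=26, d(DZ,L)=19
4. join HN+L (d=15) ⇒ HLN; edges |HN|=13/2, |L|=15/2
  updated: d(DZ,HLN)=58/3, d(HLN,JU)=139/6
5. join DZ+HLN (d=58/3) ⇒ DHLNZ; edges |DZ|=13/6, |HLN|=13/6
  updated: d(DHLNZ,JU)=243/10
6. join DHLNZ+JU (d=243/10) ⇒ DHJLNUZ; edges |DHLNZ|=149/60, |JU|=183/20
final tree: (((D:15/2,Z:15/2):13/6,((H:1,N:1):13/2,L:15/2):13/6):149/60,(J:3,U:3):183/20)
total length: 1589/30

149/60,183/20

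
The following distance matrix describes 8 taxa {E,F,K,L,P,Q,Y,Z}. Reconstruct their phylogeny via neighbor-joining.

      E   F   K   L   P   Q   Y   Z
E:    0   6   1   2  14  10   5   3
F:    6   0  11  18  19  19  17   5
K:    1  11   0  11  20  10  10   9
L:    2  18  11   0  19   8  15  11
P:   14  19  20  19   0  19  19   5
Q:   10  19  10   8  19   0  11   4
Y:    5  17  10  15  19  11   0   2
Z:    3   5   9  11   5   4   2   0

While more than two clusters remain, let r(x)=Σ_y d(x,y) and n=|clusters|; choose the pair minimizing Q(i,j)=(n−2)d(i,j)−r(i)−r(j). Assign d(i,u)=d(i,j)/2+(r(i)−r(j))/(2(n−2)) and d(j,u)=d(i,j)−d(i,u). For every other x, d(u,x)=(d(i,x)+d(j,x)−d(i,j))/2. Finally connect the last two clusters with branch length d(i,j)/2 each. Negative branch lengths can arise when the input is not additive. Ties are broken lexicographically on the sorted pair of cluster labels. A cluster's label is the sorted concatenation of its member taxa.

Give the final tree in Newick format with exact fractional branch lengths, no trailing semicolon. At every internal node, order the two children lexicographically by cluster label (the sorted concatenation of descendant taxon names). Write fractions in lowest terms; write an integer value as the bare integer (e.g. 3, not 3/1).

((((E:-2,K:3):25/32,(L:79/20,Q:81/20):95/32):19/32,(F:215/32,(P:53/6,Z:-23/6):89/32):71/32):177/64,Y:177/64)

1. join P+Z (d=5, Q=-124) ⇒ PZ; edges |P|=53/6, |Z|=-23/6
  updated: d(E,PZ)=6, d(F,PZ)=19/2, d(K,PZ)=12, d(L,PZ)=25/2, d(PZ,Q)=9, d(PZ,Y)=8
2. join L+Q (d=8, Q=-187/2) ⇒ LQ; edges |L|=79/20, |Q|=81/20
  updated: d(E,LQ)=2, d(F,LQ)=29/2, d(K,LQ)=13/2, d(LQ,PZ)=27/4, d(LQ,Y)=9
3. join F+PZ (d=19/2, Q=-249/4) ⇒ FPZ; edges |F|=215/32, |PZ|=89/32
  updated: d(E,FPZ)=5/4, d(FPZ,K)=27/4, d(FPZ,LQ)=47/8, d(FPZ,Y)=31/4
4. join E+K (d=1, Q=-61/2) ⇒ EK; edges |E|=-2, |K|=3
  updated: d(EK,FPZ)=7/2, d(EK,LQ)=15/4, d(EK,Y)=7
5. join EK+LQ (d=15/4, Q=-203/8) ⇒ EKLQ; edges |EK|=25/32, |LQ|=95/32
  updated: d(EKLQ,FPZ)=45/16, d(EKLQ,Y)=49/8
6. join EKLQ+FPZ (d=45/16, Q=-267/16) ⇒ EFKLPQZ; edges |EKLQ|=19/32, |FPZ|=71/32
  updated: d(EFKLPQZ,Y)=177/32
7. join EFKLPQZ+Y (d=177/32) ⇒ EFKLPQYZ; edges |EFKLPQZ|=177/64, |Y|=177/64
final tree: ((((E:-2,K:3):25/32,(L:79/20,Q:81/20):95/32):19/32,(F:215/32,(P:53/6,Z:-23/6):89/32):71/32):177/64,Y:177/64)
total length: 1139/32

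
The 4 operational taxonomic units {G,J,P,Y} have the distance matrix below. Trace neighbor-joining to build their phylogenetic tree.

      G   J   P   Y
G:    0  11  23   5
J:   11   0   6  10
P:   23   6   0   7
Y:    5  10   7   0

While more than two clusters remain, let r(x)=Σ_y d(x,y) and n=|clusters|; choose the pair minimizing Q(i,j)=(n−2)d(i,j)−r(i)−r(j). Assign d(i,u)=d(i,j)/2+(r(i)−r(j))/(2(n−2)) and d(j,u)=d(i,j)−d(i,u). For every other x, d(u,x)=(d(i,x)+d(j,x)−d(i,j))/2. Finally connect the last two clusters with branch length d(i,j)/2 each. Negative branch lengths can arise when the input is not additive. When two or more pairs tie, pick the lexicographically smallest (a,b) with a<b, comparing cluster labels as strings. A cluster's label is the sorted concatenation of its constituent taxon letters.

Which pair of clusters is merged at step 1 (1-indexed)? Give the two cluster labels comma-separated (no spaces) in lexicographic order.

step 1: merge (G,Y) at d=5, Q=-51; branch lengths G→27/4, Y→-7/4; new cluster GY
  updated: d(GY,J)=8, d(GY,P)=25/2
step 2: merge (GY,J) at d=8, Q=-53/2; branch lengths GY→29/4, J→3/4; new cluster GJY
  updated: d(GJY,P)=21/4
step 3: merge (GJY,P) at d=21/4; branch lengths GJY→21/8, P→21/8; new cluster GJPY
final tree: (((G:27/4,Y:-7/4):29/4,J:3/4):21/8,P:21/8)
total length: 73/4

G,Y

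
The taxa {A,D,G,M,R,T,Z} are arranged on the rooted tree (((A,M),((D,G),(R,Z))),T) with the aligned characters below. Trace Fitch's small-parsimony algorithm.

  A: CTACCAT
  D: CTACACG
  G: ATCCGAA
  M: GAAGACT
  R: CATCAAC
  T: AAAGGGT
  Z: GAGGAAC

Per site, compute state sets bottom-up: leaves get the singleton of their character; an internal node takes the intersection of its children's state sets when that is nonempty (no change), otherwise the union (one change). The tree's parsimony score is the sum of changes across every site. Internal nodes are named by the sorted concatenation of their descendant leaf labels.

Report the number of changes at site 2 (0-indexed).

AM@0: {C} ∪ {G} = {C,G} (union, +1)
DG@0: {C} ∪ {A} = {A,C} (union, +1)
RZ@0: {C} ∪ {G} = {C,G} (union, +1)
DGRZ@0: {A,C} ∩ {C,G} = {C} (intersection, +0)
ADGMRZ@0: {C,G} ∩ {C} = {C} (intersection, +0)
ADGMRTZ@0: {C} ∪ {A} = {A,C} (union, +1)
AM@1: {T} ∪ {A} = {A,T} (union, +1)
DG@1: {T} ∩ {T} = {T} (intersection, +0)
RZ@1: {A} ∩ {A} = {A} (intersection, +0)
DGRZ@1: {T} ∪ {A} = {A,T} (union, +1)
ADGMRZ@1: {A,T} ∩ {A,T} = {A,T} (intersection, +0)
ADGMRTZ@1: {A,T} ∩ {A} = {A} (intersection, +0)
AM@2: {A} ∩ {A} = {A} (intersection, +0)
DG@2: {A} ∪ {C} = {A,C} (union, +1)
RZ@2: {T} ∪ {G} = {G,T} (union, +1)
DGRZ@2: {A,C} ∪ {G,T} = {A,C,G,T} (union, +1)
ADGMRZ@2: {A} ∩ {A,C,G,T} = {A} (intersection, +0)
ADGMRTZ@2: {A} ∩ {A} = {A} (intersection, +0)
AM@3: {C} ∪ {G} = {C,G} (union, +1)
DG@3: {C} ∩ {C} = {C} (intersection, +0)
RZ@3: {C} ∪ {G} = {C,G} (union, +1)
DGRZ@3: {C} ∩ {C,G} = {C} (intersection, +0)
ADGMRZ@3: {C,G} ∩ {C} = {C} (intersection, +0)
ADGMRTZ@3: {C} ∪ {G} = {C,G} (union, +1)
AM@4: {C} ∪ {A} = {A,C} (union, +1)
DG@4: {A} ∪ {G} = {A,G} (union, +1)
RZ@4: {A} ∩ {A} = {A} (intersection, +0)
DGRZ@4: {A,G} ∩ {A} = {A} (intersection, +0)
ADGMRZ@4: {A,C} ∩ {A} = {A} (intersection, +0)
ADGMRTZ@4: {A} ∪ {G} = {A,G} (union, +1)
AM@5: {A} ∪ {C} = {A,C} (union, +1)
DG@5: {C} ∪ {A} = {A,C} (union, +1)
RZ@5: {A} ∩ {A} = {A} (intersection, +0)
DGRZ@5: {A,C} ∩ {A} = {A} (intersection, +0)
ADGMRZ@5: {A,C} ∩ {A} = {A} (intersection, +0)
ADGMRTZ@5: {A} ∪ {G} = {A,G} (union, +1)
AM@6: {T} ∩ {T} = {T} (intersection, +0)
DG@6: {G} ∪ {A} = {A,G} (union, +1)
RZ@6: {C} ∩ {C} = {C} (intersection, +0)
DGRZ@6: {A,G} ∪ {C} = {A,C,G} (union, +1)
ADGMRZ@6: {T} ∪ {A,C,G} = {A,C,G,T} (union, +1)
ADGMRTZ@6: {A,C,G,T} ∩ {T} = {T} (intersection, +0)
per-site changes: [4, 2, 3, 3, 3, 3, 3]; total = 21

3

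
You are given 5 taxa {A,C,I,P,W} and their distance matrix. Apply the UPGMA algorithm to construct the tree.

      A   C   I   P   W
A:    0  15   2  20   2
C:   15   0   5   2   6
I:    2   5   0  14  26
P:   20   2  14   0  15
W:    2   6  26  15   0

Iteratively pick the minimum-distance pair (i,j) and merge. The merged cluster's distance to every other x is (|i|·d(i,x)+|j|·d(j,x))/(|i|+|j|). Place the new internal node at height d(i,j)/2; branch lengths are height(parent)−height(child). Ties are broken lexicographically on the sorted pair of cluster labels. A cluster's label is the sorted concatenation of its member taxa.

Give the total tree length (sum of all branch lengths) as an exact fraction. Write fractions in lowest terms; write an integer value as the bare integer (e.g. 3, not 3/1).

1. join A+I (d=2) ⇒ AI; edges |A|=1, |I|=1
  updated: d(AI,C)=10, d(AI,P)=17, d(AI,W)=14
2. join C+P (d=2) ⇒ CP; edges |C|=1, |P|=1
  updated: d(AI,CP)=27/2, d(CP,W)=21/2
3. join CP+W (d=21/2) ⇒ CPW; edges |CP|=17/4, |W|=21/4
  updated: d(AI,CPW)=41/3
4. join AI+CPW (d=41/3) ⇒ ACIPW; edges |AI|=35/6, |CPW|=19/12
final tree: ((A:1,I:1):35/6,((C:1,P:1):17/4,W:21/4):19/12)
total length: 251/12

251/12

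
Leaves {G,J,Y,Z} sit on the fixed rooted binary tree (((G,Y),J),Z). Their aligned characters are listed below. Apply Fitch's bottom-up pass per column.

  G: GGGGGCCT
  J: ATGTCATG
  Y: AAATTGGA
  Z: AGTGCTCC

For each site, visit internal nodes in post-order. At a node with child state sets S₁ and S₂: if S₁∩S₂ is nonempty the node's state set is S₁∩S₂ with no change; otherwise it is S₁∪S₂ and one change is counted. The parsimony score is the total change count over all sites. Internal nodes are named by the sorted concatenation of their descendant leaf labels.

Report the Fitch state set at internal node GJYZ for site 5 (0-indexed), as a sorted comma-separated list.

[col 0] GY: children G:{G}, Y:{A} ∪→ {A,G}; cost 1
[col 0] GJY: children GY:{A,G}, J:{A} ∩→ {A}; cost 0
[col 0] GJYZ: children GJY:{A}, Z:{A} ∩→ {A}; cost 0
[col 1] GY: children G:{G}, Y:{A} ∪→ {A,G}; cost 1
[col 1] GJY: children GY:{A,G}, J:{T} ∪→ {A,G,T}; cost 1
[col 1] GJYZ: children GJY:{A,G,T}, Z:{G} ∩→ {G}; cost 0
[col 2] GY: children G:{G}, Y:{A} ∪→ {A,G}; cost 1
[col 2] GJY: children GY:{A,G}, J:{G} ∩→ {G}; cost 0
[col 2] GJYZ: children GJY:{G}, Z:{T} ∪→ {G,T}; cost 1
[col 3] GY: children G:{G}, Y:{T} ∪→ {G,T}; cost 1
[col 3] GJY: children GY:{G,T}, J:{T} ∩→ {T}; cost 0
[col 3] GJYZ: children GJY:{T}, Z:{G} ∪→ {G,T}; cost 1
[col 4] GY: children G:{G}, Y:{T} ∪→ {G,T}; cost 1
[col 4] GJY: children GY:{G,T}, J:{C} ∪→ {C,G,T}; cost 1
[col 4] GJYZ: children GJY:{C,G,T}, Z:{C} ∩→ {C}; cost 0
[col 5] GY: children G:{C}, Y:{G} ∪→ {C,G}; cost 1
[col 5] GJY: children GY:{C,G}, J:{A} ∪→ {A,C,G}; cost 1
[col 5] GJYZ: children GJY:{A,C,G}, Z:{T} ∪→ {A,C,G,T}; cost 1
[col 6] GY: children G:{C}, Y:{G} ∪→ {C,G}; cost 1
[col 6] GJY: children GY:{C,G}, J:{T} ∪→ {C,G,T}; cost 1
[col 6] GJYZ: children GJY:{C,G,T}, Z:{C} ∩→ {C}; cost 0
[col 7] GY: children G:{T}, Y:{A} ∪→ {A,T}; cost 1
[col 7] GJY: children GY:{A,T}, J:{G} ∪→ {A,G,T}; cost 1
[col 7] GJYZ: children GJY:{A,G,T}, Z:{C} ∪→ {A,C,G,T}; cost 1
per-site changes: [1, 2, 2, 2, 2, 3, 2, 3]; total = 17

A,C,G,T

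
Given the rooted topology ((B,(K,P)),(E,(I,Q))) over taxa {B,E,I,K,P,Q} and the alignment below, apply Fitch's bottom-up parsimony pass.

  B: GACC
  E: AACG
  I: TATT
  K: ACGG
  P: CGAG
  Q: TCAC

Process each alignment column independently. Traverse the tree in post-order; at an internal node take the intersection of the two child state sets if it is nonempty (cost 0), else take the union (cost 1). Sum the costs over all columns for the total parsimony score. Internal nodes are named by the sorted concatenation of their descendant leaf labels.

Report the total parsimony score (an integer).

13

KP@0: {A} ∪ {C} = {A,C} (union, +1)
BKP@0: {G} ∪ {A,C} = {A,C,G} (union, +1)
IQ@0: {T} ∩ {T} = {T} (intersection, +0)
EIQ@0: {A} ∪ {T} = {A,T} (union, +1)
BEIKPQ@0: {A,C,G} ∩ {A,T} = {A} (intersection, +0)
KP@1: {C} ∪ {G} = {C,G} (union, +1)
BKP@1: {A} ∪ {C,G} = {A,C,G} (union, +1)
IQ@1: {A} ∪ {C} = {A,C} (union, +1)
EIQ@1: {A} ∩ {A,C} = {A} (intersection, +0)
BEIKPQ@1: {A,C,G} ∩ {A} = {A} (intersection, +0)
KP@2: {G} ∪ {A} = {A,G} (union, +1)
BKP@2: {C} ∪ {A,G} = {A,C,G} (union, +1)
IQ@2: {T} ∪ {A} = {A,T} (union, +1)
EIQ@2: {C} ∪ {A,T} = {A,C,T} (union, +1)
BEIKPQ@2: {A,C,G} ∩ {A,C,T} = {A,C} (intersection, +0)
KP@3: {G} ∩ {G} = {G} (intersection, +0)
BKP@3: {C} ∪ {G} = {C,G} (union, +1)
IQ@3: {T} ∪ {C} = {C,T} (union, +1)
EIQ@3: {G} ∪ {C,T} = {C,G,T} (union, +1)
BEIKPQ@3: {C,G} ∩ {C,G,T} = {C,G} (intersection, +0)
per-site changes: [3, 3, 4, 3]; total = 13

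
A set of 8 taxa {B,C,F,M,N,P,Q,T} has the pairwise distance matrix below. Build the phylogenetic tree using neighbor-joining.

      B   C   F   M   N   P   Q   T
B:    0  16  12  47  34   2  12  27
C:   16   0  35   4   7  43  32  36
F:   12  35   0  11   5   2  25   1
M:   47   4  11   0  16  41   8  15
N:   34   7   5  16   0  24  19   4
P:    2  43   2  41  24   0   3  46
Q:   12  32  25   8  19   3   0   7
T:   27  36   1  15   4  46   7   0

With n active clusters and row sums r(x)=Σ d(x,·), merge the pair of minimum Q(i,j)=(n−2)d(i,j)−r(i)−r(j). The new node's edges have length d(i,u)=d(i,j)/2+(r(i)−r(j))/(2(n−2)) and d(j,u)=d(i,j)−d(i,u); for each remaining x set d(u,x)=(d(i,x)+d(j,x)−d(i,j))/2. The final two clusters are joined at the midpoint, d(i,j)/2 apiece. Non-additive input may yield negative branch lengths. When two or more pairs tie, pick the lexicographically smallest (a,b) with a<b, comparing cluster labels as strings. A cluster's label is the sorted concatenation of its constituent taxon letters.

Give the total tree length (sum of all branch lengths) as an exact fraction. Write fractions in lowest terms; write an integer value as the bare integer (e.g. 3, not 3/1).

1367/32

step 1: merge (B,P) at d=2, Q=-299; branch lengths B→1/12, P→23/12; new cluster BP
  updated: d(BP,C)=57/2, d(BP,F)=6, d(BP,M)=43, d(BP,N)=28, d(BP,Q)=13/2, d(BP,T)=71/2
step 2: merge (C,M) at d=4, Q=-439/2; branch lengths C→131/20, M→-51/20; new cluster CM
  updated: d(BP,CM)=135/4, d(CM,F)=21, d(CM,N)=19/2, d(CM,Q)=18, d(CM,T)=47/2
step 3: merge (BP,Q) at d=13/2, Q=-637/4; branch lengths BP→241/32, Q→-33/32; new cluster BPQ
  updated: d(BPQ,CM)=181/8, d(BPQ,F)=49/4, d(BPQ,N)=81/4, d(BPQ,T)=18
step 4: merge (CM,N) at d=19/2, Q=-695/8; branch lengths CM→177/16, N→-25/16; new cluster CMN
  updated: d(BPQ,CMN)=267/16, d(CMN,F)=33/4, d(CMN,T)=9
step 5: merge (BPQ,CMN) at d=267/16, Q=-95/2; branch lengths BPQ→371/32, CMN→163/32; new cluster BCMNPQ
  updated: d(BCMNPQ,F)=61/32, d(BCMNPQ,T)=165/32
step 6: merge (BCMNPQ,F) at d=61/32, Q=-129/16; branch lengths BCMNPQ→97/32, F→-9/8; new cluster BCFMNPQ
  updated: d(BCFMNPQ,T)=17/8
step 7: merge (BCFMNPQ,T) at d=17/8; branch lengths BCFMNPQ→17/16, T→17/16; new cluster BCFMNPQT
final tree: (((((B:1/12,P:23/12):241/32,Q:-33/32):371/32,((C:131/20,M:-51/20):177/16,N:-25/16):163/32):97/32,F:-9/8):17/16,T:17/16)
total length: 1367/32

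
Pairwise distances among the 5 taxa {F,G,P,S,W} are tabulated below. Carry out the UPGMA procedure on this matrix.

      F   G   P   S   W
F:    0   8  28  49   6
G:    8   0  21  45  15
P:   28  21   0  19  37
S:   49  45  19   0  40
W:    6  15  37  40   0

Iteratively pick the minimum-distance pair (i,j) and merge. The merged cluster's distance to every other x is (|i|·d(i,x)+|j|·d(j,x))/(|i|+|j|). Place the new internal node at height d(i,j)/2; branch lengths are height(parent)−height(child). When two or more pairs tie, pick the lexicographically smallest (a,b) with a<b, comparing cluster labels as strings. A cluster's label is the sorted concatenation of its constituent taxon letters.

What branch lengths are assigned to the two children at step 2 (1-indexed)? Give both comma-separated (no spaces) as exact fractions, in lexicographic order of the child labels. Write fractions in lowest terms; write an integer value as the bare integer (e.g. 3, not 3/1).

1. join F+W (d=6) ⇒ FW; edges |F|=3, |W|=3
  updated: d(FW,G)=23/2, d(FW,P)=65/2, d(FW,S)=89/2
2. join FW+G (d=23/2) ⇒ FGW; edges |FW|=11/4, |G|=23/4
  updated: d(FGW,P)=86/3, d(FGW,S)=134/3
3. join P+S (d=19) ⇒ PS; edges |P|=19/2, |S|=19/2
  updated: d(FGW,PS)=110/3
4. join FGW+PS (d=110/3) ⇒ FGPSW; edges |FGW|=151/12, |PS|=53/6
final tree: (((F:3,W:3):11/4,G:23/4):151/12,(P:19/2,S:19/2):53/6)
total length: 659/12

11/4,23/4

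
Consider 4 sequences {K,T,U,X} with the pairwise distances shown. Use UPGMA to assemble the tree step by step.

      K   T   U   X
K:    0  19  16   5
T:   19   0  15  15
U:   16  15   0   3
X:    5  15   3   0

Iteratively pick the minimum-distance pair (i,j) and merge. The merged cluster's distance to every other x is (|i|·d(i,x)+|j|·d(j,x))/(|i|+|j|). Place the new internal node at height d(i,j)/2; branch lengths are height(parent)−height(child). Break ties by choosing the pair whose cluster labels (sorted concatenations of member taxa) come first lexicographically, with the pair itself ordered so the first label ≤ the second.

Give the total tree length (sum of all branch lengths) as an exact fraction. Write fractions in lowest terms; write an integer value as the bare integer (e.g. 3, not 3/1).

277/12

1. join U+X (d=3) ⇒ UX; edges |U|=3/2, |X|=3/2
  updated: d(K,UX)=21/2, d(T,UX)=15
2. join K+UX (d=21/2) ⇒ KUX; edges |K|=21/4, |UX|=15/4
  updated: d(KUX,T)=49/3
3. join KUX+T (d=49/3) ⇒ KTUX; edges |KUX|=35/12, |T|=49/6
final tree: ((K:21/4,(U:3/2,X:3/2):15/4):35/12,T:49/6)
total length: 277/12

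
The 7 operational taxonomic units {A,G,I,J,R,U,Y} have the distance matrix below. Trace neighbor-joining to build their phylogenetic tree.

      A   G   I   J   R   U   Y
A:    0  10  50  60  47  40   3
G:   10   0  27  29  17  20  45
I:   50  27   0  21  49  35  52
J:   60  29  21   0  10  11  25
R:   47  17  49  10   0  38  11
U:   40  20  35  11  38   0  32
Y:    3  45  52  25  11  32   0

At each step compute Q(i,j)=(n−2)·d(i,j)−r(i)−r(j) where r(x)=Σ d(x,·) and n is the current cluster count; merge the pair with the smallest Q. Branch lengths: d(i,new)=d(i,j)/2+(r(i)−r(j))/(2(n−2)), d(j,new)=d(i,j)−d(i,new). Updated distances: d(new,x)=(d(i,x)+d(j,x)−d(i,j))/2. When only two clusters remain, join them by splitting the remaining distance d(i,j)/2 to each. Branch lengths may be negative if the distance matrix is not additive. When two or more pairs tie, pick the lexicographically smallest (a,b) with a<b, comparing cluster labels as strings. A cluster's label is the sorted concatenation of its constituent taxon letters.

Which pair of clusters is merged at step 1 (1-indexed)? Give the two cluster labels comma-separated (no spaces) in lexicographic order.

A,Y

iteration 1: select A,Y (d=3, Q=-363); attach at lengths (57/10, -27/10); label the merged cluster AY
  updated: d(AY,G)=26, d(AY,I)=99/2, d(AY,J)=41, d(AY,R)=55/2, d(AY,U)=69/2
iteration 2: select J,R (d=10, Q=-427/2); attach at lengths (21/16, 139/16); label the merged cluster JR
  updated: d(AY,JR)=117/4, d(G,JR)=18, d(I,JR)=30, d(JR,U)=39/2
iteration 3: select AY,G (d=26, Q=-609/4); attach at lengths (505/24, 119/24); label the merged cluster AGY
  updated: d(AGY,I)=101/4, d(AGY,JR)=85/8, d(AGY,U)=57/4
iteration 4: select AGY,U (d=57/4, Q=-723/8); attach at lengths (79/32, 377/32); label the merged cluster AGUY
  updated: d(AGUY,I)=23, d(AGUY,JR)=127/16
iteration 5: select AGUY,I (d=23, Q=-975/16); attach at lengths (15/32, 721/32); label the merged cluster AGIUY
  updated: d(AGIUY,JR)=239/32
iteration 6: select AGIUY,JR (d=239/32); attach at lengths (239/64, 239/64); label the merged cluster AGIJRUY
final tree: (((((A:57/10,Y:-27/10):505/24,G:119/24):79/32,U:377/32):15/32,I:721/32):239/64,(J:21/16,R:139/16):239/64)
total length: 2679/32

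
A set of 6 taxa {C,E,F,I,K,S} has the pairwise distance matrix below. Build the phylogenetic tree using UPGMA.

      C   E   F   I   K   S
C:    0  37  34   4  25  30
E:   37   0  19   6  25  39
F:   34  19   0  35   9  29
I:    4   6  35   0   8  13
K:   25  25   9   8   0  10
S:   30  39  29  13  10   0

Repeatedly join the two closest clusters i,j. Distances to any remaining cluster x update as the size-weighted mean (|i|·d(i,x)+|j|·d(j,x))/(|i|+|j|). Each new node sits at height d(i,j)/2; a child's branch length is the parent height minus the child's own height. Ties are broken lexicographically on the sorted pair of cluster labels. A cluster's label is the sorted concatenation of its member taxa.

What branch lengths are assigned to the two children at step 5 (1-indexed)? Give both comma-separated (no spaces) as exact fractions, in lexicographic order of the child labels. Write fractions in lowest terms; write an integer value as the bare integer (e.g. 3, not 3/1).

iteration 1: select C,I (d=4); attach at lengths (2, 2); label the merged cluster CI
  updated: d(CI,E)=43/2, d(CI,F)=69/2, d(CI,K)=33/2, d(CI,S)=43/2
iteration 2: select F,K (d=9); attach at lengths (9/2, 9/2); label the merged cluster FK
  updated: d(CI,FK)=51/2, d(E,FK)=22, d(FK,S)=39/2
iteration 3: select FK,S (d=39/2); attach at lengths (21/4, 39/4); label the merged cluster FKS
  updated: d(CI,FKS)=145/6, d(E,FKS)=83/3
iteration 4: select CI,E (d=43/2); attach at lengths (35/4, 43/4); label the merged cluster CEI
  updated: d(CEI,FKS)=76/3
iteration 5: select CEI,FKS (d=76/3); attach at lengths (23/12, 35/12); label the merged cluster CEFIKS
final tree: (((C:2,I:2):35/4,E:43/4):23/12,((F:9/2,K:9/2):21/4,S:39/4):35/12)
total length: 157/3

23/12,35/12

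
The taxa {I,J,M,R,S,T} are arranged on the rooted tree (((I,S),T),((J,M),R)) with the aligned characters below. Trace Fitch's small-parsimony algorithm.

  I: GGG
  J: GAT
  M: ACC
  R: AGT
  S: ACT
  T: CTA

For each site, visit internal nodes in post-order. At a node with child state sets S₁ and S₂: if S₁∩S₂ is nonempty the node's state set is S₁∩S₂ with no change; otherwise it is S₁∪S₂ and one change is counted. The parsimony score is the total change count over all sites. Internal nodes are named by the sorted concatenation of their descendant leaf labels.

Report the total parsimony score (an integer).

10

IS@0: {G} ∪ {A} = {A,G} (union, +1)
IST@0: {A,G} ∪ {C} = {A,C,G} (union, +1)
JM@0: {G} ∪ {A} = {A,G} (union, +1)
JMR@0: {A,G} ∩ {A} = {A} (intersection, +0)
IJMRST@0: {A,C,G} ∩ {A} = {A} (intersection, +0)
IS@1: {G} ∪ {C} = {C,G} (union, +1)
IST@1: {C,G} ∪ {T} = {C,G,T} (union, +1)
JM@1: {A} ∪ {C} = {A,C} (union, +1)
JMR@1: {A,C} ∪ {G} = {A,C,G} (union, +1)
IJMRST@1: {C,G,T} ∩ {A,C,G} = {C,G} (intersection, +0)
IS@2: {G} ∪ {T} = {G,T} (union, +1)
IST@2: {G,T} ∪ {A} = {A,G,T} (union, +1)
JM@2: {T} ∪ {C} = {C,T} (union, +1)
JMR@2: {C,T} ∩ {T} = {T} (intersection, +0)
IJMRST@2: {A,G,T} ∩ {T} = {T} (intersection, +0)
per-site changes: [3, 4, 3]; total = 10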